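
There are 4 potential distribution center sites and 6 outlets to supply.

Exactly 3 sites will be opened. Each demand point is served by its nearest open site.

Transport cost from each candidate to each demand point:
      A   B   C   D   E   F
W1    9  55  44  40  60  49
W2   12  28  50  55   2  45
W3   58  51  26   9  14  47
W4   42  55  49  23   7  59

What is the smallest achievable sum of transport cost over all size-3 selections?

119

Open {W1, W2, W3}.
  A→W1 9, B→W2 28, C→W3 26, D→W3 9, E→W2 2, F→W2 45  ⇒ total 119.
Compare {W2, W3, W4}: total 122.
Compare {W1, W3, W4}: total 149.
No size-3 selection does better; minimum is 119.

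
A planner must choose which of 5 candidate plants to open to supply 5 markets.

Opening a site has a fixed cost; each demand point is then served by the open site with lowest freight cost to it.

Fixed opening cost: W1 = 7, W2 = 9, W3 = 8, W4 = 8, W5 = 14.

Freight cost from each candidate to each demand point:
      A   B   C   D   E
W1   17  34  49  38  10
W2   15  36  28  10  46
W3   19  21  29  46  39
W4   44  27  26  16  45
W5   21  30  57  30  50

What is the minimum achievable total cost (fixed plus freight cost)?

108

Open {W1, W2, W3}: assign each demand point to its cheapest open site.
  A→W2 15, B→W3 21, C→W2 28, D→W2 10, E→W1 10
  freight cost 84, fixed 24 → total 108.
Compare {W1, W4}: freight cost 96 + fixed 15 = 111.
Compare {W1, W2, W4}: freight cost 88 + fixed 24 = 112.
Compare {W1, W2}: freight cost 97 + fixed 16 = 113.
All other subsets cost ≥ 111. Minimum total cost: 108.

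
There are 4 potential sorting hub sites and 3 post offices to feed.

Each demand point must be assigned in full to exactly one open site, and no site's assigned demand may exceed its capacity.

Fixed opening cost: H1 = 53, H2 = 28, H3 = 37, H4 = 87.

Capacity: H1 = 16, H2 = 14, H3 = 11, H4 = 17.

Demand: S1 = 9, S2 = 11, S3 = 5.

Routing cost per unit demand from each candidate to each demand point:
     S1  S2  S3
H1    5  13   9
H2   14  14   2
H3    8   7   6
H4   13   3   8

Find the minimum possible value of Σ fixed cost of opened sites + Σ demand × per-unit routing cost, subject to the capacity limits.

Open {H1, H2, H3}; cheapest assignment that respects the capacities:
  H1 (cap 16, load 9): S1 — cost 9×5 = 45
  H2 (cap 14, load 5): S3 — cost 5×2 = 10
  H3 (cap 11, load 11): S2 — cost 11×7 = 77
  Shipping 132, fixed 118 → total 250.
  Any other capacity-feasible assignment to {H1, H2, H3} ships for at least 132.
Compare {H1, H2, H4}: its best feasible assignment gives total 256.
Compare {H1, H3}: its best feasible assignment gives total 257.
Every other set of open sites that can feasibly serve all demand totals ≥ 256 even under its best assignment. Minimum: 250.

250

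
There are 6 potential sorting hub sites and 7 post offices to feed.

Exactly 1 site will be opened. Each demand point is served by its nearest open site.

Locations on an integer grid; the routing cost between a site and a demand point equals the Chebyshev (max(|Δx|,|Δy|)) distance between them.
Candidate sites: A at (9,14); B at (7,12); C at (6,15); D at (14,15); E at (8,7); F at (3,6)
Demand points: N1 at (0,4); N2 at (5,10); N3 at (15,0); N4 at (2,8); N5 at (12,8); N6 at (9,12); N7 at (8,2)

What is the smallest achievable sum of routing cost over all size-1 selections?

38

Open {E}.
  N1→E 8, N2→E 3, N3→E 7, N4→E 6, N5→E 4, N6→E 5, N7→E 5  ⇒ total 38.
Compare {F}: total 41.
Compare {B}: total 44.
No size-1 selection does better; minimum is 38.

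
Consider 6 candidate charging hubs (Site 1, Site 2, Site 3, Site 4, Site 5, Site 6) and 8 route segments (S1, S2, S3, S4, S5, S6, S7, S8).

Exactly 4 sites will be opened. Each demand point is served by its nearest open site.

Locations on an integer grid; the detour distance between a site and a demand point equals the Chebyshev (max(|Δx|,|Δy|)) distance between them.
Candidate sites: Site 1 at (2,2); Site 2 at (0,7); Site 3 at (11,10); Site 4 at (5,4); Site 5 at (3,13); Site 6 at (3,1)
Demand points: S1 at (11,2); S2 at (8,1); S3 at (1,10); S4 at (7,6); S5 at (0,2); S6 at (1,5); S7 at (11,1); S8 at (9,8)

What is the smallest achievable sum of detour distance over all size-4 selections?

26

Open {Site 1, Site 2, Site 3, Site 4}.
  S1→Site 4 6, S2→Site 4 3, S3→Site 2 3, S4→Site 4 2, S5→Site 1 2, S6→Site 2 2, S7→Site 4 6, S8→Site 3 2  ⇒ total 26.
Compare {Site 1, Site 3, Site 4, Site 5}: total 27.
Compare {Site 2, Site 3, Site 4, Site 6}: total 27.
No size-4 selection does better; minimum is 26.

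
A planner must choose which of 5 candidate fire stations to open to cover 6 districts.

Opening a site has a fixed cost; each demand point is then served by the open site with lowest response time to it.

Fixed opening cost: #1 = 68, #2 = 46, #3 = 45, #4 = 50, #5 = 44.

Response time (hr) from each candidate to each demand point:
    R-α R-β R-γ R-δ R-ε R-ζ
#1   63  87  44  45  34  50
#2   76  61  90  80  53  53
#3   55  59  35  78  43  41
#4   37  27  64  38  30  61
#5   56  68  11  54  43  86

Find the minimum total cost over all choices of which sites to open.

298

Open {#4, #5}: assign each demand point to its cheapest open site.
  R-α→#4 37, R-β→#4 27, R-γ→#5 11, R-δ→#4 38, R-ε→#4 30, R-ζ→#4 61
  response time 204, fixed 94 → total 298.
Compare {#3, #4}: response time 208 + fixed 95 = 303.
Compare {#4}: response time 257 + fixed 50 = 307.
Compare {#3, #4, #5}: response time 184 + fixed 139 = 323.
All other subsets cost ≥ 303. Minimum total cost: 298.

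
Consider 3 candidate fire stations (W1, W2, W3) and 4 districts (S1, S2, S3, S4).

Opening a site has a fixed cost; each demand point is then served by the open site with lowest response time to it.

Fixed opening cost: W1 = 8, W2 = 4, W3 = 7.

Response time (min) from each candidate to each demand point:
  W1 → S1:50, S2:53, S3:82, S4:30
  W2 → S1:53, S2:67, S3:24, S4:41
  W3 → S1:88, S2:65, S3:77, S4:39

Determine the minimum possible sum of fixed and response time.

169

Open {W1, W2}: assign each demand point to its cheapest open site.
  S1→W1 50, S2→W1 53, S3→W2 24, S4→W1 30
  response time 157, fixed 12 → total 169.
Compare {W1, W2, W3}: response time 157 + fixed 19 = 176.
Compare {W2}: response time 185 + fixed 4 = 189.
Compare {W2, W3}: response time 181 + fixed 11 = 192.
All other subsets cost ≥ 176. Minimum total cost: 169.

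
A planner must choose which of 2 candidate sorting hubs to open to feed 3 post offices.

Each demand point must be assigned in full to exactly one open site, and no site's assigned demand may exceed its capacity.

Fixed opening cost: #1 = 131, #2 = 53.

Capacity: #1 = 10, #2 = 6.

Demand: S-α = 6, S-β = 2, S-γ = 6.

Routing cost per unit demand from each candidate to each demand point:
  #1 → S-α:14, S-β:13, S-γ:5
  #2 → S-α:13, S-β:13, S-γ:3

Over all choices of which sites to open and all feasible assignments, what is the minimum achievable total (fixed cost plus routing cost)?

Open {#1, #2}; cheapest assignment that respects the capacities:
  #1 (cap 10, load 8): S-α, S-β — cost 6×14 + 2×13 = 110
  #2 (cap 6, load 6): S-γ — cost 6×3 = 18
  Shipping 128, fixed 184 → total 312.
  Any other capacity-feasible assignment to {#1, #2} ships for at least 128.
Total demand is 14 and no other set of sites has combined capacity ≥ 14, so {#1, #2} is the only feasible choice of open sites. Minimum: 312.

312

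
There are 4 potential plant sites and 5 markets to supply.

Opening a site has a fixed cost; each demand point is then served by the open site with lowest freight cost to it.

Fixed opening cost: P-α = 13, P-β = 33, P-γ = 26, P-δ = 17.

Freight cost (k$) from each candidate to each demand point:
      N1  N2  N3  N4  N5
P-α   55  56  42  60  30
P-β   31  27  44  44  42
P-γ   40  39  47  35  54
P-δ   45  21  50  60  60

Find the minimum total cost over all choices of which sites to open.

Open {P-α, P-β}: assign each demand point to its cheapest open site.
  N1→P-β 31, N2→P-β 27, N3→P-α 42, N4→P-β 44, N5→P-α 30
  freight cost 174, fixed 46 → total 220.
Compare {P-β}: freight cost 188 + fixed 33 = 221.
Compare {P-α, P-γ, P-δ}: freight cost 168 + fixed 56 = 224.
Compare {P-α, P-γ}: freight cost 186 + fixed 39 = 225.
All other subsets cost ≥ 221. Minimum total cost: 220.

220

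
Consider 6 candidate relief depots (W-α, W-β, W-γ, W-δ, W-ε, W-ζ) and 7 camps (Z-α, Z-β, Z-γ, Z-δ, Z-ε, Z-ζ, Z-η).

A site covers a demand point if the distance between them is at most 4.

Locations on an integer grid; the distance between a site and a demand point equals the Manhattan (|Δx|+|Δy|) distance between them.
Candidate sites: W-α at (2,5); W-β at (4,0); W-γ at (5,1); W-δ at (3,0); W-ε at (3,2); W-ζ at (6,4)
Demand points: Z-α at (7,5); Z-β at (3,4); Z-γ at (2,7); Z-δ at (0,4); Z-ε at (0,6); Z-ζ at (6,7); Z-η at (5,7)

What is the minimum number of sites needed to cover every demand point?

2

Coverage sets (demand points within 4 of each site):
  W-α: {Z-β, Z-γ, Z-δ, Z-ε}
  W-β: {}
  W-γ: {}
  W-δ: {Z-β}
  W-ε: {Z-β}
  W-ζ: {Z-α, Z-β, Z-ζ, Z-η}
No single site covers all 7 demand points.
But {W-α, W-ζ} covers everything, so the minimum is 2.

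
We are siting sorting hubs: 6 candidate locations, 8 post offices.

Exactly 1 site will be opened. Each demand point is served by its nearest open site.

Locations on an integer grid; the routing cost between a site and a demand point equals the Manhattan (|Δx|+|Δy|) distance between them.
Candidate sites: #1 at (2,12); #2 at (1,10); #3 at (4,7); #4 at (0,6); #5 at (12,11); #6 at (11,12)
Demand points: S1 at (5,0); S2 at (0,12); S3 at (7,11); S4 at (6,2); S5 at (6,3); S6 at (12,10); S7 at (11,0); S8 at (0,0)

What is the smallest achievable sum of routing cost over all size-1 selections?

Open {#3}.
  S1→#3 8, S2→#3 9, S3→#3 7, S4→#3 7, S5→#3 6, S6→#3 11, S7→#3 14, S8→#3 11  ⇒ total 73.
Compare {#4}: total 87.
Compare {#2}: total 91.
No size-1 selection does better; minimum is 73.

73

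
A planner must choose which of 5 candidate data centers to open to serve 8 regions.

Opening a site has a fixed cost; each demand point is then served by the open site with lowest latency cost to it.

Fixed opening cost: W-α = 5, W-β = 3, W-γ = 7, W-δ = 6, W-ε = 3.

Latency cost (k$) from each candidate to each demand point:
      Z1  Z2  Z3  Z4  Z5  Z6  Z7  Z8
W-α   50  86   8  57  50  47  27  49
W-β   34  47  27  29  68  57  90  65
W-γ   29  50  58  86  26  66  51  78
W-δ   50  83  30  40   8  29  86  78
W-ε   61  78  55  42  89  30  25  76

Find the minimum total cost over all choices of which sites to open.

Open {W-α, W-β, W-δ}: assign each demand point to its cheapest open site.
  Z1→W-β 34, Z2→W-β 47, Z3→W-α 8, Z4→W-β 29, Z5→W-δ 8, Z6→W-δ 29, Z7→W-α 27, Z8→W-α 49
  latency cost 231, fixed 14 → total 245.
Compare {W-α, W-β, W-δ, W-ε}: latency cost 229 + fixed 17 = 246.
Compare {W-α, W-β, W-γ, W-δ}: latency cost 226 + fixed 21 = 247.
Compare {W-α, W-β, W-γ, W-δ, W-ε}: latency cost 224 + fixed 24 = 248.
All other subsets cost ≥ 246. Minimum total cost: 245.

245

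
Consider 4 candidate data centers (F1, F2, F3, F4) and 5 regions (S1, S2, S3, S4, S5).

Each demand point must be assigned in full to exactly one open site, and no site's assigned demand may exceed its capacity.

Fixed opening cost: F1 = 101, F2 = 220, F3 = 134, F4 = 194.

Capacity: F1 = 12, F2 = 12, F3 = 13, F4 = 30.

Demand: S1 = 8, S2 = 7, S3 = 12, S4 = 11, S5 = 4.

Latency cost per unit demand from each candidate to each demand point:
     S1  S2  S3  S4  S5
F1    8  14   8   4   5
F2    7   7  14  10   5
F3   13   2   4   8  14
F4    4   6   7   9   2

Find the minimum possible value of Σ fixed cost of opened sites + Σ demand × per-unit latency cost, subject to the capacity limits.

557

Open {F3, F4}; cheapest assignment that respects the capacities:
  F3 (cap 13, load 12): S3 — cost 12×4 = 48
  F4 (cap 30, load 30): S1, S2, S4, S5 — cost 8×4 + 7×6 + 11×9 + 4×2 = 181
  Shipping 229, fixed 328 → total 557.
  Any other capacity-feasible assignment to {F3, F4} ships for at least 229.
Compare {F1, F4}: its best feasible assignment gives total 572.
Compare {F1, F3, F4}: its best feasible assignment gives total 603.
Every other set of open sites that can feasibly serve all demand totals ≥ 572 even under its best assignment. Minimum: 557.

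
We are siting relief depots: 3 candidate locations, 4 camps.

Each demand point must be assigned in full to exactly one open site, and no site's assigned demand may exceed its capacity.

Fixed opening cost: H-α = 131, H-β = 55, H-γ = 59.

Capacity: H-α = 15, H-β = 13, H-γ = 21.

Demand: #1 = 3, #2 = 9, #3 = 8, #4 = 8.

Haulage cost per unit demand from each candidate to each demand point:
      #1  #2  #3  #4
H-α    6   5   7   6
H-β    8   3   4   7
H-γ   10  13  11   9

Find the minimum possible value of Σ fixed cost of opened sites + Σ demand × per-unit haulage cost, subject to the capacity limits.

325

Open {H-β, H-γ}; cheapest assignment that respects the capacities:
  H-β (cap 13, load 12): #1, #2 — cost 3×8 + 9×3 = 51
  H-γ (cap 21, load 16): #3, #4 — cost 8×11 + 8×9 = 160
  Shipping 211, fixed 114 → total 325.
  Any other capacity-feasible assignment to {H-β, H-γ} ships for at least 211.
Compare {H-α, H-β, H-γ}: its best feasible assignment gives total 412.
Compare {H-α, H-γ}: its best feasible assignment gives total 413.
Every other set of open sites that can feasibly serve all demand totals ≥ 412 even under its best assignment. Minimum: 325.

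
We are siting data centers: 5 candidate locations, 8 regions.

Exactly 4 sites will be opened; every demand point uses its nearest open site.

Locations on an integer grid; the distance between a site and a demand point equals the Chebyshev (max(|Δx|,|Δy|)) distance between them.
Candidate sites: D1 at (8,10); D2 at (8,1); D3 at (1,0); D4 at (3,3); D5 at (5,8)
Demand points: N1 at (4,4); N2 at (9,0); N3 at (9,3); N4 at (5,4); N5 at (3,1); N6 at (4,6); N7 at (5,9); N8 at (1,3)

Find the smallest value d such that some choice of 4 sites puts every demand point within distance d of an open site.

Open {D1, D2, D4, D5}.
  Farthest demand point is N3 at distance 2 (to D2); all others are ≤ 2.
With {D2, D3, D4, D5} the worst case is 2.
With {D1, D2, D3, D4} the worst case is 3.
No size-4 selection achieves below 2.

2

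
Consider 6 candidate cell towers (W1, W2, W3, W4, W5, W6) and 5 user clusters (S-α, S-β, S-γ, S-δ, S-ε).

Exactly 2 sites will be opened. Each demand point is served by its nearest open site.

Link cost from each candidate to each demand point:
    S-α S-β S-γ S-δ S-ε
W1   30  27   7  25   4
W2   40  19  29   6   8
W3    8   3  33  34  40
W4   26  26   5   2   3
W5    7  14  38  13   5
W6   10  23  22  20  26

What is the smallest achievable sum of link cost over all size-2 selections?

Open {W3, W4}.
  S-α→W3 8, S-β→W3 3, S-γ→W4 5, S-δ→W4 2, S-ε→W4 3  ⇒ total 21.
Compare {W4, W5}: total 31.
Compare {W4, W6}: total 43.
No size-2 selection does better; minimum is 21.

21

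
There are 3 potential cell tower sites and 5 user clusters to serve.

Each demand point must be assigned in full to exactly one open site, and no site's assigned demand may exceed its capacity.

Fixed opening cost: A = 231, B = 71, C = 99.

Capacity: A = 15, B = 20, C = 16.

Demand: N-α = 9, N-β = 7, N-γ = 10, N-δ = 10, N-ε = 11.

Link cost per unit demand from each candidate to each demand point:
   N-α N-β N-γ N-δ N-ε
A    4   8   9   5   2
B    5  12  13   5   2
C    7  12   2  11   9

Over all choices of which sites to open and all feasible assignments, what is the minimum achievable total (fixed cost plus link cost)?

750

Open {A, B, C}; cheapest assignment that respects the capacities:
  A (cap 15, load 11): N-ε — cost 11×2 = 22
  B (cap 20, load 20): N-γ, N-δ — cost 10×13 + 10×5 = 180
  C (cap 16, load 16): N-α, N-β — cost 9×7 + 7×12 = 147
  Shipping 349, fixed 401 → total 750.
  Any other capacity-feasible assignment to {A, B, C} ships for at least 349.
Total demand is 47 and no other set of sites has combined capacity ≥ 47, so {A, B, C} is the only feasible choice of open sites. Minimum: 750.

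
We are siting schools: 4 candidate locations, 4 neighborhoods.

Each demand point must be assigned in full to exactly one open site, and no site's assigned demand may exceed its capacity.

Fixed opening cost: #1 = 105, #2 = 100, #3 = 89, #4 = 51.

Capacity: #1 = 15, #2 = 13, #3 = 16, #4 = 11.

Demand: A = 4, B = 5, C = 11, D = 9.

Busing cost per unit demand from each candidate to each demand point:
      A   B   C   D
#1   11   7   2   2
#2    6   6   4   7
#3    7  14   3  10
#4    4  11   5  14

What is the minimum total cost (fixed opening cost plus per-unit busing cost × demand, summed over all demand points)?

308

Open {#1, #3}; cheapest assignment that respects the capacities:
  #1 (cap 15, load 14): B, D — cost 5×7 + 9×2 = 53
  #3 (cap 16, load 15): A, C — cost 4×7 + 11×3 = 61
  Shipping 114, fixed 194 → total 308.
  Any other capacity-feasible assignment to {#1, #3} ships for at least 114.
Compare {#1, #3, #4}: its best feasible assignment gives total 347.
Compare {#1, #2, #4}: its best feasible assignment gives total 369.
Every other set of open sites that can feasibly serve all demand totals ≥ 347 even under its best assignment. Minimum: 308.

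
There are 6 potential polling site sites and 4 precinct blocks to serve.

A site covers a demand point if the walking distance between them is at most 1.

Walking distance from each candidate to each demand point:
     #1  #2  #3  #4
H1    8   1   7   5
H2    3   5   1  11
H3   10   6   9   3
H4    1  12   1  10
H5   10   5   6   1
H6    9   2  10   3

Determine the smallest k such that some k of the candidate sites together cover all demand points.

Coverage sets (demand points within 1 of each site):
  H1: {#2}
  H2: {#3}
  H3: {}
  H4: {#1, #3}
  H5: {#4}
  H6: {}
No 2 sites suffice: every size-2 union leaves at least one demand point uncovered.
But {H1, H4, H5} covers everything, so the minimum is 3.

3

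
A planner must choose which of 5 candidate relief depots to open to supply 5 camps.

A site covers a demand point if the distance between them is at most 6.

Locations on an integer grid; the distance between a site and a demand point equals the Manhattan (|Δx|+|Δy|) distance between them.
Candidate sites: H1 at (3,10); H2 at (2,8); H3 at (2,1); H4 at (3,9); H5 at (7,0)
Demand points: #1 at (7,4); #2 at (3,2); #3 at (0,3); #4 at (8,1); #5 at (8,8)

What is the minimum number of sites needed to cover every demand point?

Coverage sets (demand points within 6 of each site):
  H1: {}
  H2: {#5}
  H3: {#2, #3, #4}
  H4: {#5}
  H5: {#1, #2, #4}
No 2 sites suffice: every size-2 union leaves at least one demand point uncovered.
But {H2, H3, H5} covers everything, so the minimum is 3.

3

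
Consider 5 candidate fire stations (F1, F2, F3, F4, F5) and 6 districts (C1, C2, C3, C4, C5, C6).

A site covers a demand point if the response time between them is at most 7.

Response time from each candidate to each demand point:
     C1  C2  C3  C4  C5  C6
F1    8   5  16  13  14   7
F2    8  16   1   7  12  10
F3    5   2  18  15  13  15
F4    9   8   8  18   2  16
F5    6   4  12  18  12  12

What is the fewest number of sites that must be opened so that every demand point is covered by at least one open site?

4

Coverage sets (demand points within 7 of each site):
  F1: {C2, C6}
  F2: {C3, C4}
  F3: {C1, C2}
  F4: {C5}
  F5: {C1, C2}
No 3 sites suffice: every size-3 union leaves at least one demand point uncovered.
But {F1, F2, F3, F4} covers everything, so the minimum is 4.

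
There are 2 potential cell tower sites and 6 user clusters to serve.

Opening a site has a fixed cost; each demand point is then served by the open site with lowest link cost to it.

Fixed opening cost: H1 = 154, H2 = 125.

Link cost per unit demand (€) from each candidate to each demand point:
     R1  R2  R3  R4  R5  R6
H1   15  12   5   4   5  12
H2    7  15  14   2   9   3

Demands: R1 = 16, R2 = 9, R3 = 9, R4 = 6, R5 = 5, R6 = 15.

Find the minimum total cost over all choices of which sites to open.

Open {H2}: assign each demand point to its cheapest open site.
  R1→H2 16×7=112, R2→H2 9×15=135, R3→H2 9×14=126, R4→H2 6×2=12, R5→H2 5×9=45, R6→H2 15×3=45
  link cost 475, fixed 125 → total 600.
Compare {H1, H2}: link cost 347 + fixed 279 = 626.
Compare {H1}: link cost 622 + fixed 154 = 776.

600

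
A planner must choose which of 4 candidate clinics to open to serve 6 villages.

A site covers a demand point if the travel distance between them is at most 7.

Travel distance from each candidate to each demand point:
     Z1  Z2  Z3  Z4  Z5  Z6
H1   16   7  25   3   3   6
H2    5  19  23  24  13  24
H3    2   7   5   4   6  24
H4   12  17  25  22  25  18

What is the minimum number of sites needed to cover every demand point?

2

Coverage sets (demand points within 7 of each site):
  H1: {Z2, Z4, Z5, Z6}
  H2: {Z1}
  H3: {Z1, Z2, Z3, Z4, Z5}
  H4: {}
No single site covers all 6 demand points.
But {H1, H3} covers everything, so the minimum is 2.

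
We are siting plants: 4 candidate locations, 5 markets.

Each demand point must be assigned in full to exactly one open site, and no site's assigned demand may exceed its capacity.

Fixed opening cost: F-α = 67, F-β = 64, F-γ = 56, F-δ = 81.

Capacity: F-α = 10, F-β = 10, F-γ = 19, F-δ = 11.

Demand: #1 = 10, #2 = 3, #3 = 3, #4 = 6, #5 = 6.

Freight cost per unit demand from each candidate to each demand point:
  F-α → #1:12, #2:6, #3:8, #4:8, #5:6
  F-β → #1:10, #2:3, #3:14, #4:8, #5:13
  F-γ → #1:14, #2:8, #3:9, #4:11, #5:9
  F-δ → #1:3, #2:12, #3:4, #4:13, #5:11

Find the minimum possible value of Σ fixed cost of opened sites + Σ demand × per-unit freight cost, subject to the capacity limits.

338

Open {F-γ, F-δ}; cheapest assignment that respects the capacities:
  F-γ (cap 19, load 18): #2, #3, #4, #5 — cost 3×8 + 3×9 + 6×11 + 6×9 = 171
  F-δ (cap 11, load 10): #1 — cost 10×3 = 30
  Shipping 201, fixed 137 → total 338.
  Any other capacity-feasible assignment to {F-γ, F-δ} ships for at least 201.
Compare {F-α, F-β, F-δ}: its best feasible assignment gives total 359.
Compare {F-β, F-γ, F-δ}: its best feasible assignment gives total 369.
Every other set of open sites that can feasibly serve all demand totals ≥ 359 even under its best assignment. Minimum: 338.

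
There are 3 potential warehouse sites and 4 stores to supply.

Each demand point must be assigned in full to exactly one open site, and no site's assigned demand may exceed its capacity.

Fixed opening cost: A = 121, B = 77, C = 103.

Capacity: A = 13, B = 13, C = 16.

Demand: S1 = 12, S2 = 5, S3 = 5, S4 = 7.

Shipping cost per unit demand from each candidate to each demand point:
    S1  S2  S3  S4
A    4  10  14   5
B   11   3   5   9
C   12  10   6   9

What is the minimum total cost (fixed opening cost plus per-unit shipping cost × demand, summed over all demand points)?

452

Open {A, B, C}; cheapest assignment that respects the capacities:
  A (cap 13, load 12): S1 — cost 12×4 = 48
  B (cap 13, load 10): S2, S3 — cost 5×3 + 5×5 = 40
  C (cap 16, load 7): S4 — cost 7×9 = 63
  Shipping 151, fixed 301 → total 452.
  Any other capacity-feasible assignment to {A, B, C} ships for at least 151.
Total demand is 29; every other set of sites either has combined capacity below 29 or cannot fit the demands without splitting one across sites, so {A, B, C} is the only feasible choice of open sites. Minimum: 452.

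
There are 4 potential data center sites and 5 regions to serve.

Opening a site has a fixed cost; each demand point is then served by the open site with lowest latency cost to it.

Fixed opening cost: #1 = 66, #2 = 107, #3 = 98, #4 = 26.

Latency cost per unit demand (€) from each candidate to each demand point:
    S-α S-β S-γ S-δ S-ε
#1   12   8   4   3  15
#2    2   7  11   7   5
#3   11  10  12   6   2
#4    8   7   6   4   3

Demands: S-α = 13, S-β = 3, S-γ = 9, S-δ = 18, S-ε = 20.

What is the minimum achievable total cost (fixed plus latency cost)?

337

Open {#4}: assign each demand point to its cheapest open site.
  S-α→#4 13×8=104, S-β→#4 3×7=21, S-γ→#4 9×6=54, S-δ→#4 18×4=72, S-ε→#4 20×3=60
  latency cost 311, fixed 26 → total 337.
Compare {#2, #4}: latency cost 233 + fixed 133 = 366.
Compare {#1, #4}: latency cost 275 + fixed 92 = 367.
Compare {#1, #2, #4}: latency cost 197 + fixed 199 = 396.
All other subsets cost ≥ 366. Minimum total cost: 337.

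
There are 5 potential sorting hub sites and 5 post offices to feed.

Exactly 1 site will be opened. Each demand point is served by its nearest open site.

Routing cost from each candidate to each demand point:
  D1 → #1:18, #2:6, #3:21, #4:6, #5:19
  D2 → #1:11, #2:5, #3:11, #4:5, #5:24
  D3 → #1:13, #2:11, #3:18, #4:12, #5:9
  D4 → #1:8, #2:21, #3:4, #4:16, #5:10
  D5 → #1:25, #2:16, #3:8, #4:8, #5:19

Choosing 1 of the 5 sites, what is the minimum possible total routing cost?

56

Open {D2}.
  #1→D2 11, #2→D2 5, #3→D2 11, #4→D2 5, #5→D2 24  ⇒ total 56.
Compare {D4}: total 59.
Compare {D3}: total 63.
No size-1 selection does better; minimum is 56.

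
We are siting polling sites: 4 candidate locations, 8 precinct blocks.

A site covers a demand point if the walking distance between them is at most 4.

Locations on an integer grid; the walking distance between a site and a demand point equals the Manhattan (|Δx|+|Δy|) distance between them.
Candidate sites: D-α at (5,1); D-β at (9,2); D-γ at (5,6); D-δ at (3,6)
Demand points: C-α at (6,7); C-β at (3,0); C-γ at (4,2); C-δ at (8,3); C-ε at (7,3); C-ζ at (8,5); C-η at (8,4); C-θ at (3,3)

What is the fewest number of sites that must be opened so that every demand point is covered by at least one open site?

3

Coverage sets (demand points within 4 of each site):
  D-α: {C-β, C-γ, C-ε, C-θ}
  D-β: {C-δ, C-ε, C-ζ, C-η}
  D-γ: {C-α, C-ζ}
  D-δ: {C-α, C-θ}
No 2 sites suffice: every size-2 union leaves at least one demand point uncovered.
But {D-α, D-β, D-γ} covers everything, so the minimum is 3.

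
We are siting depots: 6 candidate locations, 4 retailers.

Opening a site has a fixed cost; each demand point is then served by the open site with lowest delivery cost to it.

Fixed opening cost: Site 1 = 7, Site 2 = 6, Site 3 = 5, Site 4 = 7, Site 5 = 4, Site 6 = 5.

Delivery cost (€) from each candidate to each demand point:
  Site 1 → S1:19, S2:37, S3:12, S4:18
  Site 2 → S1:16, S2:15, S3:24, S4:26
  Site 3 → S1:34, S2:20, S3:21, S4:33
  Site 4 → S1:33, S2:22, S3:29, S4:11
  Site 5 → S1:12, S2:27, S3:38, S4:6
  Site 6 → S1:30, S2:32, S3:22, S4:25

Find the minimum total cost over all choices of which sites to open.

62

Open {Site 1, Site 2, Site 5}: assign each demand point to its cheapest open site.
  S1→Site 5 12, S2→Site 2 15, S3→Site 1 12, S4→Site 5 6
  delivery cost 45, fixed 17 → total 62.
Compare {Site 1, Site 3, Site 5}: delivery cost 50 + fixed 16 = 66.
Compare {Site 2, Site 5}: delivery cost 57 + fixed 10 = 67.
Compare {Site 1, Site 2, Site 3, Site 5}: delivery cost 45 + fixed 22 = 67.
All other subsets cost ≥ 66. Minimum total cost: 62.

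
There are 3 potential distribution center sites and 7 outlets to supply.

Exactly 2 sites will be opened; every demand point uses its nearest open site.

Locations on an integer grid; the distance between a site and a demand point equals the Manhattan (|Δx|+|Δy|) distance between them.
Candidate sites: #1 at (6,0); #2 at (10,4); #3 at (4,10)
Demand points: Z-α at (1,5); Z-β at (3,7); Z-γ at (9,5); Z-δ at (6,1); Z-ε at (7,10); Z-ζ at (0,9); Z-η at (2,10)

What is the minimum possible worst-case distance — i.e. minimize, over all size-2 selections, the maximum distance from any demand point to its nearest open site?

8

Open {#1, #3}.
  Farthest demand point is Z-α at distance 8 (to #3); all others are ≤ 8.
With {#2, #3} the worst case is 8.
With {#1, #2} the worst case is 15.
No size-2 selection achieves below 8.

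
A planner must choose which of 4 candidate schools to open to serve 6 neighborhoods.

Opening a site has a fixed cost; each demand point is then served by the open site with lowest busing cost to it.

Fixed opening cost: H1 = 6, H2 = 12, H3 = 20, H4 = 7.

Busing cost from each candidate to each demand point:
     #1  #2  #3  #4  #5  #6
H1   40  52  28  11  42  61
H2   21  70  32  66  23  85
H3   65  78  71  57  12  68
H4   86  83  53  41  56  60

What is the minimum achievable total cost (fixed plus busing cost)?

Open {H1, H2}: assign each demand point to its cheapest open site.
  #1→H2 21, #2→H1 52, #3→H1 28, #4→H1 11, #5→H2 23, #6→H1 61
  busing cost 196, fixed 18 → total 214.
Compare {H1, H2, H4}: busing cost 195 + fixed 25 = 220.
Compare {H1, H2, H3}: busing cost 185 + fixed 38 = 223.
Compare {H1, H2, H3, H4}: busing cost 184 + fixed 45 = 229.
All other subsets cost ≥ 220. Minimum total cost: 214.

214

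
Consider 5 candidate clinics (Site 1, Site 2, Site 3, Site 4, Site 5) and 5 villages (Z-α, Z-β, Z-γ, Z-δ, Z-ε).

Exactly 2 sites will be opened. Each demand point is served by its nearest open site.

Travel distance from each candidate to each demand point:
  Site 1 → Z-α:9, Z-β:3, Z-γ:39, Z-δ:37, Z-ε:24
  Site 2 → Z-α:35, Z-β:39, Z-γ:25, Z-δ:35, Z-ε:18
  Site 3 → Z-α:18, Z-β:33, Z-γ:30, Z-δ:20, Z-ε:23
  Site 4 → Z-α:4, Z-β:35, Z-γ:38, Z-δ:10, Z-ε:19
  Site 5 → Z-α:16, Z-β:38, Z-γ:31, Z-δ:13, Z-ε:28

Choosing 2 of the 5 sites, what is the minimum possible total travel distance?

74

Open {Site 1, Site 4}.
  Z-α→Site 4 4, Z-β→Site 1 3, Z-γ→Site 4 38, Z-δ→Site 4 10, Z-ε→Site 4 19  ⇒ total 74.
Compare {Site 1, Site 5}: total 80.
Compare {Site 1, Site 3}: total 85.
No size-2 selection does better; minimum is 74.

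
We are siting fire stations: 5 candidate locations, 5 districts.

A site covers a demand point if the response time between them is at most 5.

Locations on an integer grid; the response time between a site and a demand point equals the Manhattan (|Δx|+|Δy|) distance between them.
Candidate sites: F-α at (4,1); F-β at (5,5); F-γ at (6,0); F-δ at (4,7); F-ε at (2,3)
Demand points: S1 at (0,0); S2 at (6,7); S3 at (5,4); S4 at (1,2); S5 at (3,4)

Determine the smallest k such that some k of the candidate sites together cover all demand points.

2

Coverage sets (demand points within 5 of each site):
  F-α: {S1, S3, S4, S5}
  F-β: {S2, S3, S5}
  F-γ: {S3}
  F-δ: {S2, S3, S5}
  F-ε: {S1, S3, S4, S5}
No single site covers all 5 demand points.
But {F-α, F-β} covers everything, so the minimum is 2.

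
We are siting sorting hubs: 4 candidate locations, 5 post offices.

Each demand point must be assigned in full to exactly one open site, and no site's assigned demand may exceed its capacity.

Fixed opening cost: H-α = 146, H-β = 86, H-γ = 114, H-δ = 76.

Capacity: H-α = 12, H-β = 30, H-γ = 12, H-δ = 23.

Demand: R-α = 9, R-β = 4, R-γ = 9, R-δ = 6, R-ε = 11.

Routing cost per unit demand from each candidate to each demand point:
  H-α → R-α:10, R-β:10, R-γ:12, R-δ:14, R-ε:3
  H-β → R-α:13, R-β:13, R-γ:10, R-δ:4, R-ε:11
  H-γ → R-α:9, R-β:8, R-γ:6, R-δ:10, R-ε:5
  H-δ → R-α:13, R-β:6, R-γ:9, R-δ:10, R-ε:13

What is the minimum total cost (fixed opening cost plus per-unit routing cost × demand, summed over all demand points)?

529

Open {H-β, H-δ}; cheapest assignment that respects the capacities:
  H-β (cap 30, load 26): R-α, R-δ, R-ε — cost 9×13 + 6×4 + 11×11 = 262
  H-δ (cap 23, load 13): R-β, R-γ — cost 4×6 + 9×9 = 105
  Shipping 367, fixed 162 → total 529.
  Any other capacity-feasible assignment to {H-β, H-δ} ships for at least 367.
Compare {H-β, H-γ}: its best feasible assignment gives total 538.
Compare {H-α, H-β}: its best feasible assignment gives total 548.
Every other set of open sites that can feasibly serve all demand totals ≥ 538 even under its best assignment. Minimum: 529.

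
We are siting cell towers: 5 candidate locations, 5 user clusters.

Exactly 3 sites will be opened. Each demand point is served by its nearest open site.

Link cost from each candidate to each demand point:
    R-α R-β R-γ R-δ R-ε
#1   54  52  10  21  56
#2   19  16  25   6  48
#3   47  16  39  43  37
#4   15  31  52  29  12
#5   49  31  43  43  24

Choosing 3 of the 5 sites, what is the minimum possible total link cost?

Open {#1, #2, #4}.
  R-α→#4 15, R-β→#2 16, R-γ→#1 10, R-δ→#2 6, R-ε→#4 12  ⇒ total 59.
Compare {#1, #3, #4}: total 74.
Compare {#2, #3, #4}: total 74.
No size-3 selection does better; minimum is 59.

59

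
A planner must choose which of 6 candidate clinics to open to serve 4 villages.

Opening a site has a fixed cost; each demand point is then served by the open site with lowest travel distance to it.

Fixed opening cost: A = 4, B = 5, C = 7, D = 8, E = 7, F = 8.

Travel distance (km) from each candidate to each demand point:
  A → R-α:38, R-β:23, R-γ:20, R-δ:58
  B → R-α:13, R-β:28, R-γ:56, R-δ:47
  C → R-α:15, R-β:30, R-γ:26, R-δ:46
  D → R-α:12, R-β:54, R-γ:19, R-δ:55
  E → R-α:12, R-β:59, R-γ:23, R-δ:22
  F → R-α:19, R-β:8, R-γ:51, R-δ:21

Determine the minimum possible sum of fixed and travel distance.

Open {D, F}: assign each demand point to its cheapest open site.
  R-α→D 12, R-β→F 8, R-γ→D 19, R-δ→F 21
  travel distance 60, fixed 16 → total 76.
Compare {E, F}: travel distance 64 + fixed 15 = 79.
Compare {A, B, F}: travel distance 62 + fixed 17 = 79.
Compare {A, F}: travel distance 68 + fixed 12 = 80.
All other subsets cost ≥ 79. Minimum total cost: 76.

76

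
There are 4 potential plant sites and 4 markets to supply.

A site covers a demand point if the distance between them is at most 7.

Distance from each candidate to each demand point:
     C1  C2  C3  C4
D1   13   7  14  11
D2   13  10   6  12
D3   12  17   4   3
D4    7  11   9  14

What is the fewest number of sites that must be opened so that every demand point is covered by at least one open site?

3

Coverage sets (demand points within 7 of each site):
  D1: {C2}
  D2: {C3}
  D3: {C3, C4}
  D4: {C1}
No 2 sites suffice: every size-2 union leaves at least one demand point uncovered.
But {D1, D3, D4} covers everything, so the minimum is 3.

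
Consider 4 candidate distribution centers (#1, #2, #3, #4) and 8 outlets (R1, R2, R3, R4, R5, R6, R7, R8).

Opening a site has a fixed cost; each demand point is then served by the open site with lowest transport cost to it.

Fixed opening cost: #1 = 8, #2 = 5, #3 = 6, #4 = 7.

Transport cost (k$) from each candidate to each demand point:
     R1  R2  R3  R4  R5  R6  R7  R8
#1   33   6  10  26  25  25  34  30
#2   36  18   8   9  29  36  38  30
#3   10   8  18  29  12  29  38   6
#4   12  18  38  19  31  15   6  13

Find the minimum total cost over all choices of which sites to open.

Open {#2, #3, #4}: assign each demand point to its cheapest open site.
  R1→#3 10, R2→#3 8, R3→#2 8, R4→#2 9, R5→#3 12, R6→#4 15, R7→#4 6, R8→#3 6
  transport cost 74, fixed 18 → total 92.
Compare {#1, #2, #3, #4}: transport cost 72 + fixed 26 = 98.
Compare {#1, #3, #4}: transport cost 84 + fixed 21 = 105.
Compare {#3, #4}: transport cost 94 + fixed 13 = 107.
All other subsets cost ≥ 98. Minimum total cost: 92.

92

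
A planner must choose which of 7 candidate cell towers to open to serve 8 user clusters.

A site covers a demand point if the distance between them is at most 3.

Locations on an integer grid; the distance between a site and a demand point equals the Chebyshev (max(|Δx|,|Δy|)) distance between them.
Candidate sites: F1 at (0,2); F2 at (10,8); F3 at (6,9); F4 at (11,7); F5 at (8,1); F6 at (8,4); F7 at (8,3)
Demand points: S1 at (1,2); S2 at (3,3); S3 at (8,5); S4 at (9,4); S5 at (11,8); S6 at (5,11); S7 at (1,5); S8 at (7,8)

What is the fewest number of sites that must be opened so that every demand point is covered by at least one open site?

Coverage sets (demand points within 3 of each site):
  F1: {S1, S2, S7}
  F2: {S3, S5, S8}
  F3: {S6, S8}
  F4: {S3, S4, S5}
  F5: {S4}
  F6: {S3, S4}
  F7: {S3, S4}
No 2 sites suffice: every size-2 union leaves at least one demand point uncovered.
But {F1, F3, F4} covers everything, so the minimum is 3.

3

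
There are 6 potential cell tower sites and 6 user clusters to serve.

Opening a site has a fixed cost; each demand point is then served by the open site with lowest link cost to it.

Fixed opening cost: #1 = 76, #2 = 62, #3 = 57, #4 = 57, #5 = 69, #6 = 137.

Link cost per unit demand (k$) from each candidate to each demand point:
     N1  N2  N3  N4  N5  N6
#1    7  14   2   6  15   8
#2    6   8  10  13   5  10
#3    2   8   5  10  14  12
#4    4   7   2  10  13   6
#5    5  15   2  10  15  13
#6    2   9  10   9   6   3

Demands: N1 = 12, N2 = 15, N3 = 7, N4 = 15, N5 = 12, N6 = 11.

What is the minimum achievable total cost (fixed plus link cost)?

Open {#2, #4}: assign each demand point to its cheapest open site.
  N1→#4 12×4=48, N2→#4 15×7=105, N3→#4 7×2=14, N4→#4 15×10=150, N5→#2 12×5=60, N6→#4 11×6=66
  link cost 443, fixed 119 → total 562.
Compare {#4, #6}: link cost 383 + fixed 194 = 577.
Compare {#1, #2, #4}: link cost 383 + fixed 195 = 578.
Compare {#1, #6}: link cost 368 + fixed 213 = 581.
All other subsets cost ≥ 577. Minimum total cost: 562.

562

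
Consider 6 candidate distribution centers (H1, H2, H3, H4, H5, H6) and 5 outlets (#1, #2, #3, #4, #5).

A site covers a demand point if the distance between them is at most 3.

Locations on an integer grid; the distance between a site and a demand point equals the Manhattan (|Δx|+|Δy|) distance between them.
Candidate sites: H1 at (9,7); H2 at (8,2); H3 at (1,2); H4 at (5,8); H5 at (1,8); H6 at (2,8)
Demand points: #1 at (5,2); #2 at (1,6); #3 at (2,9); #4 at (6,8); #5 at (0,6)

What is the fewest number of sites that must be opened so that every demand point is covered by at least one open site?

Coverage sets (demand points within 3 of each site):
  H1: {}
  H2: {#1}
  H3: {}
  H4: {#4}
  H5: {#2, #3, #5}
  H6: {#2, #3}
No 2 sites suffice: every size-2 union leaves at least one demand point uncovered.
But {H2, H4, H5} covers everything, so the minimum is 3.

3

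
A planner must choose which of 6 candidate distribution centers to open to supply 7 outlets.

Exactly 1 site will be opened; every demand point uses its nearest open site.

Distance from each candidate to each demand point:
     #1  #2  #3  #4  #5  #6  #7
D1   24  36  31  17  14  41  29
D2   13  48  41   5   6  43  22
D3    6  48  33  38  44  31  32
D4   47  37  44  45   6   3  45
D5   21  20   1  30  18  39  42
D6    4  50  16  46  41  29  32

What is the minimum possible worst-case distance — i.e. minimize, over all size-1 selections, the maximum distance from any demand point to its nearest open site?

Open {D1}.
  Farthest demand point is #6 at distance 41 (to D1); all others are ≤ 41.
With {D5} the worst case is 42.
With {D4} the worst case is 47.
No size-1 selection achieves below 41.

41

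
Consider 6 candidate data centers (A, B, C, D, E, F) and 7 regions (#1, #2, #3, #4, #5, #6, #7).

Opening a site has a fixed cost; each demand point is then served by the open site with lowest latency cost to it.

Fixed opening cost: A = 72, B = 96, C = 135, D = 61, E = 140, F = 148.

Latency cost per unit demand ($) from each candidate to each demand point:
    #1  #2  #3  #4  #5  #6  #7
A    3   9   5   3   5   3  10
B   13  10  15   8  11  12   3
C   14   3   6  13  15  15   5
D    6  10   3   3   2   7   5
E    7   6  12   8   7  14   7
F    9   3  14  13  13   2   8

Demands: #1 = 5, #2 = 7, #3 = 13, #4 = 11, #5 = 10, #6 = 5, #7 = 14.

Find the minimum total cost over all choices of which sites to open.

358

Open {D}: assign each demand point to its cheapest open site.
  #1→D 5×6=30, #2→D 7×10=70, #3→D 13×3=39, #4→D 11×3=33, #5→D 10×2=20, #6→D 5×7=35, #7→D 14×5=70
  latency cost 297, fixed 61 → total 358.
Compare {A, D}: latency cost 255 + fixed 133 = 388.
Compare {B, D}: latency cost 269 + fixed 157 = 426.
Compare {D, F}: latency cost 223 + fixed 209 = 432.
All other subsets cost ≥ 388. Minimum total cost: 358.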